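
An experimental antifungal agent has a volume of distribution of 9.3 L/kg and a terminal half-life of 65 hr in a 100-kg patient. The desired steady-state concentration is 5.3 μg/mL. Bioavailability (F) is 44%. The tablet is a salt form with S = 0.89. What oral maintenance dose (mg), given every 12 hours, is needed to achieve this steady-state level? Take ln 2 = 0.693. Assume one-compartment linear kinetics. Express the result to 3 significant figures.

Vd(total) = 100 kg × 9.3 L/kg = 930.0 L
CL = ln 2 · Vd / t½ = 0.693 × 930.0 / 65 = 9.915 L/h
D = CL × Css × τ / F / S = 9.915 × 5.3 × 12 / 0.44 / 0.89 = 1610 mg

1610 mg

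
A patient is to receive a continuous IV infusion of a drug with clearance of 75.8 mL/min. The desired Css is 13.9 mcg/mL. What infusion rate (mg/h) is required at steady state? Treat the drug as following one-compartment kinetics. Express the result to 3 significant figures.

CL = 75.8 mL/min = 75.8 × 0.06 = 4.548 L/h
Infusion rate = CL · Css = 4.548 L/h × 13.9 mg/L = 63.22 mg/h

63.2 mg/h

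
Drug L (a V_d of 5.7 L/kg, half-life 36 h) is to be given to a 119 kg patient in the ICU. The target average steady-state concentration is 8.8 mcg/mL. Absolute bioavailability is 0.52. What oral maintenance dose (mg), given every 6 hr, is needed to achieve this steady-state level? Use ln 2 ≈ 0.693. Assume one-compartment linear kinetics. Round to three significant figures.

Total Vd = 5.7 × 119 = 678.3 L
CL = ln 2 · Vd / t½ = 0.693 × 678.3 / 36 = 13.06 L/h
D = CL × Css × τ / F = 13.06 × 8.8 × 6 / 0.52 = 1326 mg

1330 mg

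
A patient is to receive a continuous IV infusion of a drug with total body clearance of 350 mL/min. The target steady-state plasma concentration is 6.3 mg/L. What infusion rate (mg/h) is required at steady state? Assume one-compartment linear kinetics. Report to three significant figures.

Convert clearance: 350 mL/min × 60 min/h ÷ 1000 mL/L = 21.00 L/h
Rate = CL × Css = 21.00 × 6.3 = 132.3 mg/h

132 mg/h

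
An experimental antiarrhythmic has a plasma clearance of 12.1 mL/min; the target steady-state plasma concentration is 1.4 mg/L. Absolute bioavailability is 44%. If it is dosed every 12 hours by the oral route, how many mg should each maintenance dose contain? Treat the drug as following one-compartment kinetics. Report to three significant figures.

27.7 mg

CL = 12.1 mL/min × 60/1000 = 0.7260 L/h
D = CL × Css × τ / F = 0.7260 × 1.4 × 12 / 0.44 = 27.72 mg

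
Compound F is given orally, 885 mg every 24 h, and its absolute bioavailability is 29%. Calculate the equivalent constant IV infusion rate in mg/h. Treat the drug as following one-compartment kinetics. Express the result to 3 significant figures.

10.7 mg/h

Equivalent systemic input: infusion rate = F·D/τ.
Rate = 0.29 × 885 / 24 = 10.69 mg/h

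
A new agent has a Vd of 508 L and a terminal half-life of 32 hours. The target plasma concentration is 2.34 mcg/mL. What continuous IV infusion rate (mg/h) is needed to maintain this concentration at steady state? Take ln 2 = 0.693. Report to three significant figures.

CL = 0.693 × Vd / t½ = 0.693 × 508.0 / 32 = 11.00 L/h
Infusion rate = CL × Css = 11.00 × 2.34 = 25.74 mg/h

25.7 mg/h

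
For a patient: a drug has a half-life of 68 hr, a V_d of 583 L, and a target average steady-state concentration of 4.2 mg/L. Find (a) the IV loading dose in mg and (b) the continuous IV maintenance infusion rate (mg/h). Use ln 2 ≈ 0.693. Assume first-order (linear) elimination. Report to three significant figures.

(a) 2450 mg; (b) 25.0 mg/h

LD = Vd × C = 583.0 × 4.2 = 2449 mg
CL = 0.693 × Vd / t½ = 0.693 × 583.0 / 68 = 5.941 L/h
Infusion rate = CL × Css = 5.941 × 4.2 = 24.95 mg/h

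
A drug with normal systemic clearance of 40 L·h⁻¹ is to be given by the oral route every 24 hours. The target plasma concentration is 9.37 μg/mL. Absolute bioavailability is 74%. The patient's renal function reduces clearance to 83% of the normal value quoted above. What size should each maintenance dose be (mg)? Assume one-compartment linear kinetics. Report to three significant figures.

Patient clearance = 0.83 × 40.00 = 33.20 L/h
D = CL × Css × τ / F = 33.20 × 9.37 × 24 / 0.74 = 10090 mg

10100 mg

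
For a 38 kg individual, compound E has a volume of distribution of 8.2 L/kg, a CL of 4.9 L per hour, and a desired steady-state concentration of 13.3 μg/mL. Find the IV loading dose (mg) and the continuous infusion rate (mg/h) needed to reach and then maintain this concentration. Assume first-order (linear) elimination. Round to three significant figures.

(a) 4140 mg; (b) 65.2 mg/h

Vd = 8.2 L/kg × 38 kg = 311.6 L
LD = Vd · C_target = 311.6 × 13.3 = 4144 mg
Maintenance infusion rate = CL × Css = 4.900 × 13.3 = 65.17 mg/h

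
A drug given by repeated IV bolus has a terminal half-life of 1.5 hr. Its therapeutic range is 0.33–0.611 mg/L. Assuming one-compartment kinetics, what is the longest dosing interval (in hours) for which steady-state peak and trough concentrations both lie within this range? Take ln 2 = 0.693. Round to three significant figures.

1.33 h

k = 0.693 / t½ = 0.693 / 1.5 = 0.4620 h⁻¹
Between IV bolus doses, concentration decays as C = C₀·e^(−kτ), so C_peak/C_trough = e^(kτ).
τ_max = ln(C_peak/C_trough) / k = ln(0.611/0.33) / 0.4620 = 0.6160 / 0.4620 = 1.333 h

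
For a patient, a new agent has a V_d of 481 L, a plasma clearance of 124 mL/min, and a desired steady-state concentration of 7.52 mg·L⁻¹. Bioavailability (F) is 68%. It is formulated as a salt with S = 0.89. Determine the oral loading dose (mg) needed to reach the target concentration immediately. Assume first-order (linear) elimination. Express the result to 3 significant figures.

5980 mg

Loading dose depends on Vd (not clearance): it fills the distribution volume.
LD = Vd × C / F / S = 481.0 × 7.520 / 0.68 / 0.89 = 5977 mg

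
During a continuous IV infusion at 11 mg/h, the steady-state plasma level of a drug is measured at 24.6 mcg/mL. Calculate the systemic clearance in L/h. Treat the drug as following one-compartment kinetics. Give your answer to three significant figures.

0.447 L/h

At steady state, infusion rate = CL × Css, so CL = rate / Css.
CL = 11 / 24.6 = 0.4472 L/h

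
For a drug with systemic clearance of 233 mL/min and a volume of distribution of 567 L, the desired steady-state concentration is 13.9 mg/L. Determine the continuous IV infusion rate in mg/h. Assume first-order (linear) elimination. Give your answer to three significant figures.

194 mg/h

CL = 233 mL/min = 233 × 0.06 = 13.98 L/h
Vd does not affect the maintenance rate; only clearance governs steady-state input.
Infusion rate = CL · Css = 13.98 L/h × 13.9 mg/L = 194.3 mg/h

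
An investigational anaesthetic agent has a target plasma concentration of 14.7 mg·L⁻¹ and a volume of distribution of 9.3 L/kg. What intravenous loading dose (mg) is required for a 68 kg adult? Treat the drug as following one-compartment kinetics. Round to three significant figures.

9300 mg

Vd(total) = 68 kg × 9.3 L/kg = 632.4 L
The loading dose fills Vd to the target concentration.
LD = Vd × C = 632.4 × 14.70 = 9296 mg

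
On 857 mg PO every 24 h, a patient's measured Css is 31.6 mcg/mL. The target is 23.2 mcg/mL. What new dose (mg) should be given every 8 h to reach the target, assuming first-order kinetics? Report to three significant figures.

For first-order elimination, Css ∝ F·D/(CL·τ); F and CL are unchanged, so Css ∝ D/τ.
D₂ = D₁ × (Css,target / Css,current) × (τ₂/τ₁) = 857 × (23.2/31.6) × (8/24) = 209.7 mg

210 mg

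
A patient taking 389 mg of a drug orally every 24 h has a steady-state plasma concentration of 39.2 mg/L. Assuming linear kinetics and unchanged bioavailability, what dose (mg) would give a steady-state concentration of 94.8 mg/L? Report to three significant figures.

With linear kinetics, Css is proportional to dose rate (D/τ) at fixed clearance.
D₂ = D₁ × (Css,target / Css,current) = 389 × 94.8/39.2 = 940.7 mg

941 mg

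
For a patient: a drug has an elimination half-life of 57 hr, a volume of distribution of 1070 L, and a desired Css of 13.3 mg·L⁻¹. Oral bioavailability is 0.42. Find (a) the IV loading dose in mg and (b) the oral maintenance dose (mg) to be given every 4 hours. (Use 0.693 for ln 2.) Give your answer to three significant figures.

LD = Vd × C = 1070 × 13.3 = 14230 mg
CL = 0.693 × Vd / t½ = 0.693 × 1070 / 57 = 13.01 L/h
D = CL × Css × τ / F = 13.01 × 13.3 × 4 / 0.42 = 1648 mg

(a) 14200 mg; (b) 1650 mg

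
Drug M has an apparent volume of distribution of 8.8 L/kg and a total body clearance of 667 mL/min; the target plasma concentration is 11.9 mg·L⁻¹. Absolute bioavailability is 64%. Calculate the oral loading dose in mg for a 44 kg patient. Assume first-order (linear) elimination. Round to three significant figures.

7200 mg

Vd = 8.8 L/kg × 44 kg = 387.2 L
LD = Vd × C / F = 387.2 × 11.90 / 0.64 = 7200 mg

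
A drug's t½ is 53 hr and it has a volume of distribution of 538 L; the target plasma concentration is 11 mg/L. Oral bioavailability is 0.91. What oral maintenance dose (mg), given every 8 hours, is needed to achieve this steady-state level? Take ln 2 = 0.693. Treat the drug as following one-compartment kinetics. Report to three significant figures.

CL = 0.693 × Vd / t½ = 0.693 × 538.0 / 53 = 7.035 L/h
D = CL × Css × τ / F = 7.035 × 11 × 8 / 0.91 = 680.3 mg

680 mg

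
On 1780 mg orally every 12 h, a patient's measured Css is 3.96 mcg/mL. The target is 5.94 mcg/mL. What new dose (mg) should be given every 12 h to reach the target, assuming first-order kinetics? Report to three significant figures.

2670 mg

With linear kinetics, Css is proportional to dose rate (D/τ) at fixed clearance.
D₂ = D₁ × (Css,target / Css,current) = 1780 × 5.94/3.96 = 2670 mg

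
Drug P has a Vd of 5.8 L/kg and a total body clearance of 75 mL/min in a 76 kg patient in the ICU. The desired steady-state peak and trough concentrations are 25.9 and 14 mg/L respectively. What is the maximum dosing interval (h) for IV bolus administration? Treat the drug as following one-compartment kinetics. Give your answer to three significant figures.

60.3 h

Total Vd = 5.8 × 76 = 440.8 L
Convert clearance: 75 mL/min × 60 min/h ÷ 1000 mL/L = 4.500 L/h
k = CL / Vd = 4.500 / 440.8 = 0.01021 h⁻¹
Between IV bolus doses, concentration decays as C = C₀·e^(−kτ), so C_peak/C_trough = e^(kτ).
τ_max = ln(C_peak/C_trough) / k = ln(25.9/14) / 0.01021 = 0.6152 / 0.01021 = 60.25 h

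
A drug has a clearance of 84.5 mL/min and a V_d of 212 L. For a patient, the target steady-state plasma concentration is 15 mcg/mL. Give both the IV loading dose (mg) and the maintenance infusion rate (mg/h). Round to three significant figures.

(a) 3180 mg; (b) 76.1 mg/h

Loading: fill Vd to C_target → 212.0 L × 15 mg/L = 3180 mg
Convert clearance: 84.5 mL/min × 60 min/h ÷ 1000 mL/L = 5.070 L/h
Infusion rate = 5.070 L/h × 15 mg/L = 76.05 mg/h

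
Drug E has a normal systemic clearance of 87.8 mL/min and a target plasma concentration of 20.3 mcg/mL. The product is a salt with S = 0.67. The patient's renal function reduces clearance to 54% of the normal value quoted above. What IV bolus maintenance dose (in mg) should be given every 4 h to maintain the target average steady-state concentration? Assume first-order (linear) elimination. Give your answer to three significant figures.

345 mg

CL = 87.8 mL/min × 60/1000 = 5.268 L/h
Patient clearance = 0.54 × 5.268 = 2.845 L/h
At steady state, dose per interval replaces the amount cleared in that interval: S·D/τ = CL·Css.
D = CL × Css × τ / S = 2.845 × 20.3 × 4 / 0.67 = 344.8 mg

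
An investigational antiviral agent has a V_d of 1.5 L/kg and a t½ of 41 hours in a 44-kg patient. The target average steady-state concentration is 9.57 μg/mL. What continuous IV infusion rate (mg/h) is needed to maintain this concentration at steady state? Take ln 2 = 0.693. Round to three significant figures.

10.7 mg/h

Vd(total) = 44 kg × 1.5 L/kg = 66.00 L
CL = ln 2 · Vd / t½ = 0.693 × 66.00 / 41 = 1.116 L/h
Infusion rate = CL × Css = 1.116 × 9.57 = 10.68 mg/h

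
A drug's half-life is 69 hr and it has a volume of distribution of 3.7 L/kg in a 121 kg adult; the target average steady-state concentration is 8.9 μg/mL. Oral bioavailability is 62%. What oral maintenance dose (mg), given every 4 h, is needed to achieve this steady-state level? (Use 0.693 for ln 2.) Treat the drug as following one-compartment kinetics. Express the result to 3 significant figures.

258 mg

Vd(total) = 121 kg × 3.7 L/kg = 447.7 L
CL = 0.693 × Vd / t½ = 0.693 × 447.7 / 69 = 4.496 L/h
D = CL × Css × τ / F = 4.496 × 8.9 × 4 / 0.62 = 258.2 mg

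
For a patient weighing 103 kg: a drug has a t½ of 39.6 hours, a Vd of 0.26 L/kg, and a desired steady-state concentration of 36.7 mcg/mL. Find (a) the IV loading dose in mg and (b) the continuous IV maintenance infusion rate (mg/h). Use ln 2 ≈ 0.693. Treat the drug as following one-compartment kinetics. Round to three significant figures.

Total Vd = 0.26 × 103 = 26.78 L
LD = Vd × C = 26.78 × 36.7 = 982.8 mg
CL = 0.693 × Vd / t½ = 0.693 × 26.78 / 39.6 = 0.4687 L/h
Infusion rate = CL × Css = 0.4687 × 36.7 = 17.20 mg/h

(a) 983 mg; (b) 17.2 mg/h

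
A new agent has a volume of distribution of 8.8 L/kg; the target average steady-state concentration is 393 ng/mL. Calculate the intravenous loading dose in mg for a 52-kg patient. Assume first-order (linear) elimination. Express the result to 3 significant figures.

Vd = 8.8 L/kg × 52 kg = 457.6 L
C = 393 ng/mL = 0.3930 mg/L
LD = Vd × C = 457.6 × 0.3930 = 179.8 mg

180 mg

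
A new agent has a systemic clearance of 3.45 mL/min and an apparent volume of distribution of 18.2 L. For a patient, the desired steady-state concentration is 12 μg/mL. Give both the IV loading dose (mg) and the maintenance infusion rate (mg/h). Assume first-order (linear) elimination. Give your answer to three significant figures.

(a) 218 mg; (b) 2.48 mg/h

LD = Vd · C_target = 18.20 × 12 = 218.4 mg
Convert clearance: 3.45 mL/min × 60 min/h ÷ 1000 mL/L = 0.2070 L/h
Maintenance: replace elimination → rate = CL × Css = 0.2070 × 12 = 2.484 mg/h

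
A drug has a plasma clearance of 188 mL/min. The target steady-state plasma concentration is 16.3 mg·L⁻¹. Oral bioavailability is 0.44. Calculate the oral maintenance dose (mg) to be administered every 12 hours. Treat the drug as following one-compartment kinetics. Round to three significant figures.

CL = 188 mL/min = 188 × 0.06 = 11.28 L/h
D = CL × Css × τ / F = 11.28 × 16.3 × 12 / 0.44 = 5014 mg

5010 mg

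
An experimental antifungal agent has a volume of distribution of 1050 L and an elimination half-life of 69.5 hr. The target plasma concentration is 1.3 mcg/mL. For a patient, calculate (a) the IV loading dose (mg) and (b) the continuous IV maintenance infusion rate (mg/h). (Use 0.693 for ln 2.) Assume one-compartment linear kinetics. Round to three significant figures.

(a) 1370 mg; (b) 13.6 mg/h

LD = Vd × C = 1050 × 1.3 = 1365 mg
CL = 0.693 × Vd / t½ = 0.693 × 1050 / 69.5 = 10.47 L/h
Infusion rate = CL × Css = 10.47 × 1.3 = 13.61 mg/h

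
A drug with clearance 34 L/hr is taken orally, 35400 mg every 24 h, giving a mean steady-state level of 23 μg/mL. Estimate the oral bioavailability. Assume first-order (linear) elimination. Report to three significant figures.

0.530

F·D/τ = CL·Css at steady state → F = CL·Css·τ / D.
F = 34 × 23 × 24 / 35400 = 0.530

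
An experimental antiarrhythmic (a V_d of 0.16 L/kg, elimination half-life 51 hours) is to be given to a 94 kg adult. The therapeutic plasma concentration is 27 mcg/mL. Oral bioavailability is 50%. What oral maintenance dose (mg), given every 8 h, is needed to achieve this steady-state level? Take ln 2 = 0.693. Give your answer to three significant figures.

88.3 mg

Total Vd = 0.16 × 94 = 15.04 L
k = 0.693/51 = 0.01359 h⁻¹, so CL = k·Vd = 0.01359 × 15.04 = 0.2044 L/h
D = CL × Css × τ / F = 0.2044 × 27 × 8 / 0.5 = 88.30 mg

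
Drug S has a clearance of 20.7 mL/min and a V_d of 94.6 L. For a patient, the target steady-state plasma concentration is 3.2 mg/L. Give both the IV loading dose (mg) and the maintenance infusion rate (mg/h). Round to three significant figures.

Loading dose = Vd × C = 94.60 × 3.2 = 302.7 mg
CL = 20.7 mL/min × 60/1000 = 1.242 L/h
Maintenance: replace elimination → rate = CL × Css = 1.242 × 3.2 = 3.974 mg/h

(a) 303 mg; (b) 3.97 mg/h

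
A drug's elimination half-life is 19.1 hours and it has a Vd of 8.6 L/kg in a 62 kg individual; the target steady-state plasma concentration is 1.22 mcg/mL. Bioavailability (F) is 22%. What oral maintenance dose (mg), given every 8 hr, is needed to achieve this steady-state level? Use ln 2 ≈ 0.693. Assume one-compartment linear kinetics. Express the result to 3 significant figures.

Vd(total) = 62 kg × 8.6 L/kg = 533.2 L
CL = 0.693 × Vd / t½ = 0.693 × 533.2 / 19.1 = 19.35 L/h
D = CL × Css × τ / F = 19.35 × 1.22 × 8 / 0.22 = 858.4 mg

858 mg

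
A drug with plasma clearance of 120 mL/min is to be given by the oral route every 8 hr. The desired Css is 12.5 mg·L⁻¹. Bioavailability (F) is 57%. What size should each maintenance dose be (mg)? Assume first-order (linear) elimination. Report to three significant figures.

CL = 120 mL/min = 120 × 0.06 = 7.200 L/h
D = CL × Css × τ / F = 7.200 × 12.5 × 8 / 0.57 = 1263 mg

1260 mg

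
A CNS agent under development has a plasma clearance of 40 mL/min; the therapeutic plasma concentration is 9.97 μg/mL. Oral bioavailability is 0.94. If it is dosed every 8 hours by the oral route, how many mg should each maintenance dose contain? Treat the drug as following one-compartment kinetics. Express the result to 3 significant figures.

204 mg

Convert clearance: 40 mL/min × 60 min/h ÷ 1000 mL/L = 2.400 L/h
At steady state, dose per interval replaces the amount cleared in that interval: F·D/τ = CL·Css.
D = CL × Css × τ / F = 2.400 × 9.97 × 8 / 0.94 = 203.6 mg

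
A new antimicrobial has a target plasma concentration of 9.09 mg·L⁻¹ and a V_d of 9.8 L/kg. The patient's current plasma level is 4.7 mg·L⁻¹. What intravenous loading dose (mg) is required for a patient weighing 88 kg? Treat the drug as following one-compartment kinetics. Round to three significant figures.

3790 mg

Vd(total) = 88 kg × 9.8 L/kg = 862.4 L
The loading dose fills Vd to the target concentration.
Concentration deficit ΔC = 9.09 − 4.7 = 4.390 mg/L
LD = Vd × ΔC = 862.4 × 4.390 = 3786 mg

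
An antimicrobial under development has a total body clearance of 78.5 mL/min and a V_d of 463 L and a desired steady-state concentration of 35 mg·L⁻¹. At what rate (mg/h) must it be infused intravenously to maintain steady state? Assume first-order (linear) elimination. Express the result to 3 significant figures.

CL = 78.5 mL/min = 78.5 × 0.06 = 4.710 L/h
Infusion rate = CL · Css = 4.710 L/h × 35 mg/L = 164.9 mg/h

165 mg/h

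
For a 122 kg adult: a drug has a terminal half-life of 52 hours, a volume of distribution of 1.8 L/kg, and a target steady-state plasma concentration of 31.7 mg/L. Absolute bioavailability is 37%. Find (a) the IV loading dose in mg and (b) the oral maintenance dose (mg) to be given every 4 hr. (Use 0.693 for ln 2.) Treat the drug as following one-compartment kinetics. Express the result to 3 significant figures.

Total Vd = 1.8 × 122 = 219.6 L
LD = Vd × C = 219.6 × 31.7 = 6961 mg
CL = 0.693 × Vd / t½ = 0.693 × 219.6 / 52 = 2.927 L/h
D = CL × Css × τ / F = 2.927 × 31.7 × 4 / 0.37 = 1003 mg

(a) 6960 mg; (b) 1000 mg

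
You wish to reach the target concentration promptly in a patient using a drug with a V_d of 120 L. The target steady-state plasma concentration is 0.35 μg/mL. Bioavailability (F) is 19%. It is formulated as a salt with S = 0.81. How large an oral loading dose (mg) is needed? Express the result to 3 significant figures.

LD = Vd × C / F / S = 120.0 × 0.3500 / 0.19 / 0.81 = 272.9 mg

273 mg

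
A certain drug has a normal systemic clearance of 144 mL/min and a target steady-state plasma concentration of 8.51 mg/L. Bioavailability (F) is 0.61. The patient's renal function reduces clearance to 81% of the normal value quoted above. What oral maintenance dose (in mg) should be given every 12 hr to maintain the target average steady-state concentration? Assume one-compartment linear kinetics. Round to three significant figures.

1170 mg

Convert clearance: 144 mL/min × 60 min/h ÷ 1000 mL/L = 8.640 L/h
Patient clearance = 0.81 × 8.640 = 6.998 L/h
D = CL × Css × τ / F = 6.998 × 8.51 × 12 / 0.61 = 1172 mg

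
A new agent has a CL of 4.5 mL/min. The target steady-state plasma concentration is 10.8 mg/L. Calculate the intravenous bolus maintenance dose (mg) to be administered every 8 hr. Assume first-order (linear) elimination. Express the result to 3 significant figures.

23.3 mg

CL = 4.5 mL/min = 4.5 × 0.06 = 0.2700 L/h
D = CL × Css × τ = 0.2700 × 10.8 × 8 = 23.33 mg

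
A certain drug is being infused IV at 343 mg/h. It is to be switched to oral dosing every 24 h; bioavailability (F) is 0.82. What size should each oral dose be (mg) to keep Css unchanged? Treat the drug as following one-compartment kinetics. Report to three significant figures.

10000 mg

To maintain the same Css, the systemic dosing rate must be unchanged: F·D/τ = infusion rate.
D = rate × τ / F = 343 × 24 / 0.82 = 10040 mg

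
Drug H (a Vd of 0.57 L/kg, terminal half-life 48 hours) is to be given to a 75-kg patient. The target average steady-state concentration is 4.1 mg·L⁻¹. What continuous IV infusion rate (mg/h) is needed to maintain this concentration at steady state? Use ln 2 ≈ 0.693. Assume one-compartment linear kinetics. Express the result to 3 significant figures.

Vd = 0.57 L/kg × 75 kg = 42.75 L
CL = ln 2 · Vd / t½ = 0.693 × 42.75 / 48 = 0.6172 L/h
Infusion rate = CL × Css = 0.6172 × 4.1 = 2.531 mg/h

2.53 mg/h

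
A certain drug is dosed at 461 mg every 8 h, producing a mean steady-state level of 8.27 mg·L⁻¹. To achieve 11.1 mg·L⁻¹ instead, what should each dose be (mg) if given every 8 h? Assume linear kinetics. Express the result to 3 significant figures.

With linear kinetics, Css is proportional to dose rate (D/τ) at fixed clearance.
D₂ = D₁ × (Css,target / Css,current) = 461 × 11.1/8.27 = 618.8 mg

619 mg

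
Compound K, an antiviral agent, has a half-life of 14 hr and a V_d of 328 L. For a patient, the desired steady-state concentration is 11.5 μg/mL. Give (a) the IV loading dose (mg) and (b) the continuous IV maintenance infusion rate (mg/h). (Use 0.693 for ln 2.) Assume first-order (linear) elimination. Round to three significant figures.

LD = Vd × C = 328.0 × 11.5 = 3772 mg
CL = 0.693 × Vd / t½ = 0.693 × 328.0 / 14 = 16.24 L/h
Infusion rate = CL × Css = 16.24 × 11.5 = 186.8 mg/h

(a) 3770 mg; (b) 187 mg/h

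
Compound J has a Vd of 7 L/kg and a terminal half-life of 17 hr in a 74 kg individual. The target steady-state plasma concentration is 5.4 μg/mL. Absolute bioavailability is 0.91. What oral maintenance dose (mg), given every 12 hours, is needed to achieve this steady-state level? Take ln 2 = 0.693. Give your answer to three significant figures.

1500 mg

Total Vd = 7 × 74 = 518.0 L
CL = 0.693 × Vd / t½ = 0.693 × 518.0 / 17 = 21.12 L/h
D = CL × Css × τ / F = 21.12 × 5.4 × 12 / 0.91 = 1504 mg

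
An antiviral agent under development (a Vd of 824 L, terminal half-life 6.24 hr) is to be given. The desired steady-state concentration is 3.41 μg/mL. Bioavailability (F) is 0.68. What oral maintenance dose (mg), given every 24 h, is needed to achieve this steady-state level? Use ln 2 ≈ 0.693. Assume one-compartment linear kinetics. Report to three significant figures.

11000 mg

CL = ln 2 · Vd / t½ = 0.693 × 824.0 / 6.24 = 91.51 L/h
D = CL × Css × τ / F = 91.51 × 3.41 × 24 / 0.68 = 11010 mg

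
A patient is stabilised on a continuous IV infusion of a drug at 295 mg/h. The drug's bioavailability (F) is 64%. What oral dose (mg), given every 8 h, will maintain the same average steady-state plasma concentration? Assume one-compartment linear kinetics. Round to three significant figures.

3690 mg

To maintain the same Css, the systemic dosing rate must be unchanged: F·D/τ = infusion rate.
D = rate × τ / F = 295 × 8 / 0.64 = 3688 mg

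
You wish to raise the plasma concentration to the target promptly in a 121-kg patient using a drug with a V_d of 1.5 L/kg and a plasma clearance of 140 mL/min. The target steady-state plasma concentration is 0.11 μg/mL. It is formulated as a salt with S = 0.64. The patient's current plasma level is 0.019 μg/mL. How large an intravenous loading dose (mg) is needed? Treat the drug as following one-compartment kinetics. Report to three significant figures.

Total Vd = 1.5 × 121 = 181.5 L
Concentration deficit ΔC = 0.11 − 0.019 = 0.09100 mg/L
LD = Vd × ΔC / S = 181.5 × 0.09100 / 0.64 = 25.81 mg

25.8 mg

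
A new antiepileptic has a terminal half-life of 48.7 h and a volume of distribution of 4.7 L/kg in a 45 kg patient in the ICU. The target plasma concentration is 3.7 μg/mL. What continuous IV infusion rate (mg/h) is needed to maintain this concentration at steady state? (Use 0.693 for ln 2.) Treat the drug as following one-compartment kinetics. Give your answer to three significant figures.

11.1 mg/h

Vd(total) = 45 kg × 4.7 L/kg = 211.5 L
k = 0.693/48.7 = 0.01423 h⁻¹, so CL = k·Vd = 0.01423 × 211.5 = 3.010 L/h
Infusion rate = CL × Css = 3.010 × 3.7 = 11.14 mg/h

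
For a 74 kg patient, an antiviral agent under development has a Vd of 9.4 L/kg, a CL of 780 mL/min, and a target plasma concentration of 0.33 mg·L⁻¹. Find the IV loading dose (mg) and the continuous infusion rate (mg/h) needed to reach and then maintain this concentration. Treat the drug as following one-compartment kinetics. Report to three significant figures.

(a) 230 mg; (b) 15.4 mg/h

Total Vd = 9.4 × 74 = 695.6 L
Loading: fill Vd to C_target → 695.6 L × 0.33 mg/L = 229.5 mg
Convert clearance: 780 mL/min × 60 min/h ÷ 1000 mL/L = 46.80 L/h
Maintenance infusion rate = CL × Css = 46.80 × 0.33 = 15.44 mg/h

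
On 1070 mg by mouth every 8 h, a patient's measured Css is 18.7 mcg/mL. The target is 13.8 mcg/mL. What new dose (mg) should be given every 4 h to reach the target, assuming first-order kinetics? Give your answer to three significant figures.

With linear kinetics, Css is proportional to dose rate (D/τ) at fixed clearance.
D₂ = D₁ × (Css,target / Css,current) × (τ₂/τ₁) = 1070 × (13.8/18.7) × (4/8) = 394.8 mg

395 mg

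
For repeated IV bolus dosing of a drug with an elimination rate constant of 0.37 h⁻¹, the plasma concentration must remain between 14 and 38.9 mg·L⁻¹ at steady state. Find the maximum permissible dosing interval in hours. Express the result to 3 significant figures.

2.76 h

Between IV bolus doses, concentration decays as C = C₀·e^(−kτ), so C_peak/C_trough = e^(kτ).
τ_max = ln(C_peak/C_trough) / k = ln(38.9/14) / 0.3700 = 1.022 / 0.3700 = 2.762 h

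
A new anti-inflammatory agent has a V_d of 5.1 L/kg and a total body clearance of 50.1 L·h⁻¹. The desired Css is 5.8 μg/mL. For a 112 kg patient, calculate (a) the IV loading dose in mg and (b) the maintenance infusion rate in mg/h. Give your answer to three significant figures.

(a) 3310 mg; (b) 291 mg/h

Vd = 5.1 L/kg × 112 kg = 571.2 L
Loading: fill Vd to C_target → 571.2 L × 5.8 mg/L = 3313 mg
Infusion rate = 50.10 L/h × 5.8 mg/L = 290.6 mg/h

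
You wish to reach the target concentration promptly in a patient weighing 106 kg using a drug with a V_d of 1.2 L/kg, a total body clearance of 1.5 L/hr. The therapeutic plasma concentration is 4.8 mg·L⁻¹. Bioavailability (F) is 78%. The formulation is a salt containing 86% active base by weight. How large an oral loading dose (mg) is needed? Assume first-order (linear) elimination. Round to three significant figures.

Vd = 1.2 L/kg × 106 kg = 127.2 L
LD = Vd × C / F / S = 127.2 × 4.800 / 0.78 / 0.86 = 910.2 mg

910 mg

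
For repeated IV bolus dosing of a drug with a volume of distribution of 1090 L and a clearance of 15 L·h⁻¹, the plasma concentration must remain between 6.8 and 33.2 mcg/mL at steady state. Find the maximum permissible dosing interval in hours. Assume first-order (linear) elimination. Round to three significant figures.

k = CL / Vd = 15.00 / 1090 = 0.01376 h⁻¹
Between IV bolus doses, concentration decays as C = C₀·e^(−kτ), so C_peak/C_trough = e^(kτ).
τ_max = ln(C_peak/C_trough) / k = ln(33.2/6.8) / 0.01376 = 1.586 / 0.01376 = 115.3 h

115 h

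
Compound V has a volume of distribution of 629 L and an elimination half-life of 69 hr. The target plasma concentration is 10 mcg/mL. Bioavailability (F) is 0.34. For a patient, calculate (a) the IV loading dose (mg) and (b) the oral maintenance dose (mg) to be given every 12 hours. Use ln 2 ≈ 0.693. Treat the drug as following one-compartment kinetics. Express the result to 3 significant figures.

LD = Vd × C = 629.0 × 10 = 6290 mg
CL = 0.693 × Vd / t½ = 0.693 × 629.0 / 69 = 6.317 L/h
D = CL × Css × τ / F = 6.317 × 10 × 12 / 0.34 = 2230 mg

(a) 6290 mg; (b) 2230 mg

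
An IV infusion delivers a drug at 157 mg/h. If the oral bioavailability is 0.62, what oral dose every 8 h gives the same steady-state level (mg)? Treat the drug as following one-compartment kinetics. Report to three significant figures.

To maintain the same Css, the systemic dosing rate must be unchanged: F·D/τ = infusion rate.
D = rate × τ / F = 157 × 8 / 0.62 = 2026 mg

2030 mg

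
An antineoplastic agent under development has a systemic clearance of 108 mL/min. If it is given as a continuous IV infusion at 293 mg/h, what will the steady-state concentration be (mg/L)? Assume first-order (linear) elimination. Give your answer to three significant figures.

45.2 mg/L

CL = 108 mL/min = 108 × 0.06 = 6.480 L/h
Css = rate / CL = 293 / 6.480 = 45.22 mg/L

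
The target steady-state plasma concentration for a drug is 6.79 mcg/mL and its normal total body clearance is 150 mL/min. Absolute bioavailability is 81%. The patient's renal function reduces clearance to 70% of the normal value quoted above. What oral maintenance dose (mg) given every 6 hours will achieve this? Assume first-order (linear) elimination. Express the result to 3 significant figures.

CL = 150 mL/min = 150 × 0.06 = 9.000 L/h
Patient clearance = 0.7 × 9.000 = 6.300 L/h
At steady state, dose per interval replaces the amount cleared in that interval: F·D/τ = CL·Css.
D = CL × Css × τ / F = 6.300 × 6.79 × 6 / 0.81 = 316.9 mg

317 mg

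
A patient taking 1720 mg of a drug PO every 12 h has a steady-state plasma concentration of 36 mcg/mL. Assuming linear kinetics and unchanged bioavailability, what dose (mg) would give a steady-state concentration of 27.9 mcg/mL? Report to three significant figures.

For first-order elimination, Css ∝ F·D/(CL·τ); F and CL are unchanged, so Css ∝ D/τ.
D₂ = D₁ × (Css,target / Css,current) = 1720 × 27.9/36 = 1333 mg

1330 mg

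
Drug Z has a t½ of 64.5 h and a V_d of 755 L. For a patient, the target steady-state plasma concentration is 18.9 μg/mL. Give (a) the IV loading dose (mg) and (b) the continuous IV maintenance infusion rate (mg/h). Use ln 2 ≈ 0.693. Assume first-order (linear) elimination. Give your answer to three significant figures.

(a) 14300 mg; (b) 153 mg/h

LD = Vd × C = 755.0 × 18.9 = 14270 mg
CL = 0.693 × Vd / t½ = 0.693 × 755.0 / 64.5 = 8.112 L/h
Infusion rate = CL × Css = 8.112 × 18.9 = 153.3 mg/h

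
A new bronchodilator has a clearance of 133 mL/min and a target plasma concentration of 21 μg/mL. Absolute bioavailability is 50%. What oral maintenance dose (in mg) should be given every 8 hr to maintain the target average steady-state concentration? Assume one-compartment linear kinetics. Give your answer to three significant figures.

CL = 133 mL/min = 133 × 0.06 = 7.980 L/h
D = CL × Css × τ / F = 7.980 × 21 × 8 / 0.5 = 2681 mg

2680 mg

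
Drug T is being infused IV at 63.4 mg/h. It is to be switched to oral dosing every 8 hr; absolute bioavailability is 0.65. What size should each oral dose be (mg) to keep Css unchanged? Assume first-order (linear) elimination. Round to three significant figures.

780 mg

To maintain the same Css, the systemic dosing rate must be unchanged: F·D/τ = infusion rate.
D = rate × τ / F = 63.4 × 8 / 0.65 = 780.3 mg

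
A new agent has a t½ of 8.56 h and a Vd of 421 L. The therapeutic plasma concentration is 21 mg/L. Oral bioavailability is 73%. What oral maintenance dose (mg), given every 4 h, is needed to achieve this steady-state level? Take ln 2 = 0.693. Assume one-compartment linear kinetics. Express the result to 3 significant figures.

k = 0.693/8.56 = 0.08096 h⁻¹, so CL = k·Vd = 0.08096 × 421.0 = 34.08 L/h
D = CL × Css × τ / F = 34.08 × 21 × 4 / 0.73 = 3922 mg

3920 mg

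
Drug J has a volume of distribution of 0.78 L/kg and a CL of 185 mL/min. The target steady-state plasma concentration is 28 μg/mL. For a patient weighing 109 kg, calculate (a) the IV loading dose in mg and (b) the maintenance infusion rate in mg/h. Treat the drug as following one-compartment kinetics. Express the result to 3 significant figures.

Total Vd = 0.78 × 109 = 85.02 L
Loading dose = Vd × C = 85.02 × 28 = 2381 mg
Convert clearance: 185 mL/min × 60 min/h ÷ 1000 mL/L = 11.10 L/h
Maintenance: replace elimination → rate = CL × Css = 11.10 × 28 = 310.8 mg/h

(a) 2380 mg; (b) 311 mg/h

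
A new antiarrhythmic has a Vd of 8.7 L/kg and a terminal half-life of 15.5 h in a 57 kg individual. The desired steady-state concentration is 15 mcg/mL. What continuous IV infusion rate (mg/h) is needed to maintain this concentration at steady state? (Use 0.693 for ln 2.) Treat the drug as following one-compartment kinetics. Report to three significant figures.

333 mg/h

Total Vd = 8.7 × 57 = 495.9 L
k = 0.693/15.5 = 0.04471 h⁻¹, so CL = k·Vd = 0.04471 × 495.9 = 22.17 L/h
Infusion rate = CL × Css = 22.17 × 15 = 332.6 mg/h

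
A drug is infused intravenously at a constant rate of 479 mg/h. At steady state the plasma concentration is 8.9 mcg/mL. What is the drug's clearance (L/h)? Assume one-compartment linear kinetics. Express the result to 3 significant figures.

53.8 L/h

At steady state, infusion rate = CL × Css, so CL = rate / Css.
CL = 479 / 8.9 = 53.82 L/h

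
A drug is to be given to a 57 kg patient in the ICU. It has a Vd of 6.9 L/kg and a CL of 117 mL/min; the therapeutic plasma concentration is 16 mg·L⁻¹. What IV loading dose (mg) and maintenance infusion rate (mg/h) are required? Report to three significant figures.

Vd(total) = 57 kg × 6.9 L/kg = 393.3 L
Loading dose = Vd × C = 393.3 × 16 = 6293 mg
Convert clearance: 117 mL/min × 60 min/h ÷ 1000 mL/L = 7.020 L/h
Infusion rate = 7.020 L/h × 16 mg/L = 112.3 mg/h

(a) 6290 mg; (b) 112 mg/h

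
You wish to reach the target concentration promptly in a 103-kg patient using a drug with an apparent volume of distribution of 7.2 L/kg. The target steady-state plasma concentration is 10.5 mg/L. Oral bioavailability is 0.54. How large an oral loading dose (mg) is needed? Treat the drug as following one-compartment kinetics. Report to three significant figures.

Vd(total) = 103 kg × 7.2 L/kg = 741.6 L
The loading dose fills Vd to the target concentration.
LD = Vd × C / F = 741.6 × 10.50 / 0.54 = 14420 mg

14400 mg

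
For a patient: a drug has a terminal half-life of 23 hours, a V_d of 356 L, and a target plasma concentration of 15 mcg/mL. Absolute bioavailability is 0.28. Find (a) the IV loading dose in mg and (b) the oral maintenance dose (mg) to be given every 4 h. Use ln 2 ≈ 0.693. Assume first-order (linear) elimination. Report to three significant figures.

LD = Vd × C = 356.0 × 15 = 5340 mg
CL = 0.693 × Vd / t½ = 0.693 × 356.0 / 23 = 10.73 L/h
D = CL × Css × τ / F = 10.73 × 15 × 4 / 0.28 = 2299 mg

(a) 5340 mg; (b) 2300 mg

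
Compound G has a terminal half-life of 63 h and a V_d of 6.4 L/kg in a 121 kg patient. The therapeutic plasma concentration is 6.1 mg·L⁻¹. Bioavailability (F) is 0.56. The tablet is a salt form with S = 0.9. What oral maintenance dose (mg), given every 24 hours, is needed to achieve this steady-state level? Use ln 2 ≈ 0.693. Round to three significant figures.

2470 mg

Vd = 6.4 L/kg × 121 kg = 774.4 L
CL = ln 2 · Vd / t½ = 0.693 × 774.4 / 63 = 8.518 L/h
D = CL × Css × τ / F / S = 8.518 × 6.1 × 24 / 0.56 / 0.9 = 2474 mg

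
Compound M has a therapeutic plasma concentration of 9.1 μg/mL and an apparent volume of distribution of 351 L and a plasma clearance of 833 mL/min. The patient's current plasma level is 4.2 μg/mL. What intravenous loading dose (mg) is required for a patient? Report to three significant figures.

1720 mg

The loading dose fills Vd to the target concentration; clearance is irrelevant here.
Concentration deficit ΔC = 9.1 − 4.2 = 4.900 mg/L
LD = Vd × ΔC = 351.0 × 4.900 = 1720 mg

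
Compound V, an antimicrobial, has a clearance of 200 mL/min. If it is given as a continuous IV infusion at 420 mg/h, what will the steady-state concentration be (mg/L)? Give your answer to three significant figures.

Convert clearance: 200 mL/min × 60 min/h ÷ 1000 mL/L = 12.00 L/h
Css = rate / CL = 420 / 12.00 = 35.00 mg/L

35.0 mg/L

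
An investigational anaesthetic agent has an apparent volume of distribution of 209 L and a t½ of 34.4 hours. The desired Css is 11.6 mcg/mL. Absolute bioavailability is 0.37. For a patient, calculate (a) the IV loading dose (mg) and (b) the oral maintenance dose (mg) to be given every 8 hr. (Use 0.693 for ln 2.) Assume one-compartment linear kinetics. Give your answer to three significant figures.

(a) 2420 mg; (b) 1060 mg

LD = Vd × C = 209.0 × 11.6 = 2424 mg
CL = 0.693 × Vd / t½ = 0.693 × 209.0 / 34.4 = 4.210 L/h
D = CL × Css × τ / F = 4.210 × 11.6 × 8 / 0.37 = 1056 mg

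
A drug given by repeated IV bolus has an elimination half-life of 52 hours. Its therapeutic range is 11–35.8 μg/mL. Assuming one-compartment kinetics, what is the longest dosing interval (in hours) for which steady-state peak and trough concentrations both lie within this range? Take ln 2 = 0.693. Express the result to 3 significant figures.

88.5 h

k = 0.693 / t½ = 0.693 / 52 = 0.01333 h⁻¹
Between IV bolus doses, concentration decays as C = C₀·e^(−kτ), so C_peak/C_trough = e^(kτ).
τ_max = ln(C_peak/C_trough) / k = ln(35.8/11) / 0.01333 = 1.180 / 0.01333 = 88.52 h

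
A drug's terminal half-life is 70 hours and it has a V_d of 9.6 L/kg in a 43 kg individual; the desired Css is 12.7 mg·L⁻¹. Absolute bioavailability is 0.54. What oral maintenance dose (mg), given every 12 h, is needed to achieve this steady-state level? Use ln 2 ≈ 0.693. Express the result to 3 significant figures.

1150 mg

Vd(total) = 43 kg × 9.6 L/kg = 412.8 L
CL = ln 2 · Vd / t½ = 0.693 × 412.8 / 70 = 4.087 L/h
D = CL × Css × τ / F = 4.087 × 12.7 × 12 / 0.54 = 1153 mg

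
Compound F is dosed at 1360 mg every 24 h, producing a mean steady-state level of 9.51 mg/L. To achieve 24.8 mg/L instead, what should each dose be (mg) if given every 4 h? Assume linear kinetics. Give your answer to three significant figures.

591 mg

With linear kinetics, Css is proportional to dose rate (D/τ) at fixed clearance.
D₂ = D₁ × (Css,target / Css,current) × (τ₂/τ₁) = 1360 × (24.8/9.51) × (4/24) = 591.1 mg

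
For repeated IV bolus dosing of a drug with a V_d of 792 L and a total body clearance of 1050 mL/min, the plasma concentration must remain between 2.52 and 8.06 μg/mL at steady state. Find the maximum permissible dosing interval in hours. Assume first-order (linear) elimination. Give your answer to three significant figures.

Convert clearance: 1050 mL/min × 60 min/h ÷ 1000 mL/L = 63.00 L/h
k = CL / Vd = 63.00 / 792.0 = 0.07955 h⁻¹
Between IV bolus doses, concentration decays as C = C₀·e^(−kτ), so C_peak/C_trough = e^(kτ).
τ_max = ln(C_peak/C_trough) / k = ln(8.06/2.52) / 0.07955 = 1.163 / 0.07955 = 14.62 h

14.6 h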